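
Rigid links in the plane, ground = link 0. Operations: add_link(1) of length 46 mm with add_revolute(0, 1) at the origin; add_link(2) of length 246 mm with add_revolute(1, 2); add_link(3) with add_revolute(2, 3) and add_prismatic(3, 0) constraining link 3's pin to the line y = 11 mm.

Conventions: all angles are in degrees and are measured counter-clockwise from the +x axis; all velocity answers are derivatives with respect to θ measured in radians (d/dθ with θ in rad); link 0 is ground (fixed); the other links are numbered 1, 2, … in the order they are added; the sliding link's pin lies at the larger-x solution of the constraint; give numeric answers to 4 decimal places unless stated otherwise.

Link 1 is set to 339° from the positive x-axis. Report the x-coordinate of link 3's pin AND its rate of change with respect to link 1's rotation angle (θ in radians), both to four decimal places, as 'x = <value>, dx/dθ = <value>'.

geometry: r = 46 mm, L = 246 mm, e = 11 mm
crank pin P = (r cos θ, r sin θ) = (42.944700, -16.484926)
h = r sin θ − e = -16.484926 − 11 = -27.484926
x = r cos θ + √(L² − h²) = 42.944700 + 244.459769 = 287.404469
dx/dθ = −r sin θ − h·r cos θ/√(L² − h²) (θ in radians; h = -27.484926) = 21.313253

x = 287.4045, dx/dθ = 21.3133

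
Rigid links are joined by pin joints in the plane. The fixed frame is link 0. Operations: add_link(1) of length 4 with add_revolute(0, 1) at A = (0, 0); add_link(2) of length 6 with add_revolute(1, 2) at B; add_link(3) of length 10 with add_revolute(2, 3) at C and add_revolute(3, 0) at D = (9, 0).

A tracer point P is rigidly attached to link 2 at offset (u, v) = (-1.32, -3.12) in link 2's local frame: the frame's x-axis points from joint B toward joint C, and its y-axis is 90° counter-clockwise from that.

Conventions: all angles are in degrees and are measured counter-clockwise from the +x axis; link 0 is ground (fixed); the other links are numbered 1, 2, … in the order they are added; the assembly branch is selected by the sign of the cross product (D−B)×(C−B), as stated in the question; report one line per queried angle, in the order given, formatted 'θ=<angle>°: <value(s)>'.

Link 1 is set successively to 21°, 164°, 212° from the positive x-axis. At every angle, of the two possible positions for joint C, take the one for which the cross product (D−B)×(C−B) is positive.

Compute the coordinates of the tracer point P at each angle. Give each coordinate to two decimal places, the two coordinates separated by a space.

A=(0,0), D=(9.00,0)
θ=21°: B = A + 4.00·(cos21°, sin21°) = (3.7343, 1.4335)
θ=21°: |BD| = 5.4573
θ=21°: circle(B,6.00) ∩ circle(D,10.00): a=-3.1350, h=5.1158
θ=21°:   candidates: C₊=(2.0531,7.1931) cross=27.919; C₋=(-0.6344,-2.6792) cross=-27.919
θ=21°:   branch + wants cross > 0 → take C=(2.0531,7.1931) (cross=27.919)
θ=21°: ex = (C−B)/|BC| = (-0.2802,0.9599); ey = (-0.9599,-0.2802)
θ=21°: P = B + -1.32·ex + -3.12·ey = (7.0992,1.0406)
θ=164°: B = A + 4.00·(cos164°, sin164°) = (-3.8450, 1.1025)
θ=164°: |BD| = 12.8923
θ=164°: circle(B,6.00) ∩ circle(D,10.00): a=3.9640, h=4.5040
θ=164°:   candidates: C₊=(0.4897,5.2511) cross=58.067; C₋=(-0.2807,-3.7240) cross=-58.067
θ=164°:   branch + wants cross > 0 → take C=(0.4897,5.2511) (cross=58.067)
θ=164°: ex = (C−B)/|BC| = (0.7224,0.6914); ey = (-0.6914,0.7224)
θ=164°: P = B + -1.32·ex + -3.12·ey = (-2.6414,-2.0642)
θ=212°: B = A + 4.00·(cos212°, sin212°) = (-3.3922, -2.1197)
θ=212°: |BD| = 12.5722
θ=212°: circle(B,6.00) ∩ circle(D,10.00): a=3.7408, h=4.6911
θ=212°:   candidates: C₊=(-0.4959,3.1350) cross=58.977; C₋=(1.0860,-6.1129) cross=-58.977
θ=212°:   branch + wants cross > 0 → take C=(-0.4959,3.1350) (cross=58.977)
θ=212°: ex = (C−B)/|BC| = (0.4827,0.8758); ey = (-0.8758,0.4827)
θ=212°: P = B + -1.32·ex + -3.12·ey = (-1.2970,-4.7818)

θ=21°: 7.10 1.04
θ=164°: -2.64 -2.06
θ=212°: -1.30 -4.78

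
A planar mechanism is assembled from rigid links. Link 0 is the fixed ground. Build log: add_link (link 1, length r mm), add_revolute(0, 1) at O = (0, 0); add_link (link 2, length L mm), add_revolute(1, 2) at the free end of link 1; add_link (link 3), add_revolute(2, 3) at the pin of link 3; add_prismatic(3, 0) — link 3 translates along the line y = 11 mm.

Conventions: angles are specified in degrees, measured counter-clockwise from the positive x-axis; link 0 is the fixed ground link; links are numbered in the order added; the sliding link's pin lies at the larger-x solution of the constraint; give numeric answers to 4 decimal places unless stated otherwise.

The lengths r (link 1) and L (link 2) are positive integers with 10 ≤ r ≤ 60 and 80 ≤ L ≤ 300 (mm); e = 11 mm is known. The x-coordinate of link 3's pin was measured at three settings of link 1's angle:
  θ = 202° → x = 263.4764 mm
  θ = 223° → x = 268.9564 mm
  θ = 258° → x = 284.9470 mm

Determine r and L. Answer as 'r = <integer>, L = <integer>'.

constraint per measurement: (x − r cos θ)² + (r sin θ − e)² = L²
subtracting the θ₁ and θ₂ equations cancels the r² and L² terms:
r = (x₁² − x₂²) / (2[(x₁cos θ₁ + e sin θ₁) − (x₂cos θ₂ + e sin θ₂)]) = 33.0004 → r = 33
L² = (x₁ − r cos θ₁)² + (r sin θ₁ − e)² = 87024.9880 → L = 295.0000 → L = 295
check at θ₃=258°: x = 284.9470 (printed 284.9470) ✓

r = 33, L = 295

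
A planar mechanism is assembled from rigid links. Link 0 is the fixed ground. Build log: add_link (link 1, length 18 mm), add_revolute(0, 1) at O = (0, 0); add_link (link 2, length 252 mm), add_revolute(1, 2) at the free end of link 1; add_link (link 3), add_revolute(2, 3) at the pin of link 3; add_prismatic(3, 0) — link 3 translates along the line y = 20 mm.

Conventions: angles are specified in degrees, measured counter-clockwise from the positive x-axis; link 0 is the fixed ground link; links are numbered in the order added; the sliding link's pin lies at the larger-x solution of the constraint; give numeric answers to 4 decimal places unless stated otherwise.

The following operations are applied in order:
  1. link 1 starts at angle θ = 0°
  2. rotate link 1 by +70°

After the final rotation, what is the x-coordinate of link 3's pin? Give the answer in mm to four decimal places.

geometry: r = 18 mm, L = 252 mm, e = 20 mm; θ starts at 0°
rotate link 1 by +70°: θ ← 0° +70° = 70°
crank pin P = (r cos θ, r sin θ) = (6.156363, 16.914467)
h = r sin θ − e = 16.914467 − 20 = -3.085533
x = r cos θ + √(L² − h²) = 6.156363 + 251.981109 = 258.137472

258.1375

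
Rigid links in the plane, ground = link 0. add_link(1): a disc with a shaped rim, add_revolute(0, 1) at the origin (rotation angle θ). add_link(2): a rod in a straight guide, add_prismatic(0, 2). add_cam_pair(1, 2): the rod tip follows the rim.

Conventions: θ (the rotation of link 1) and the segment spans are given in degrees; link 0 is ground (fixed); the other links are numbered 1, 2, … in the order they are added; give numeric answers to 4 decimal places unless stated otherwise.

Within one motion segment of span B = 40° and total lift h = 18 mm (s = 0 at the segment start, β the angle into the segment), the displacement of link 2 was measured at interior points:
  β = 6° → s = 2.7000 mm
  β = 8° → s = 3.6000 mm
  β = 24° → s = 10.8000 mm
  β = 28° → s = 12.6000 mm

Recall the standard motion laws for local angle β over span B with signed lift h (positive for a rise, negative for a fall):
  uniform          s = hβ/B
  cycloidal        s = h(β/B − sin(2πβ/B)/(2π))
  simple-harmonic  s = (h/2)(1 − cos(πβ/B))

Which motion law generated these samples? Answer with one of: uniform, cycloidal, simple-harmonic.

candidates at β/B = r: uniform s = h·r (linear in β); cycloidal s = h·(r − sin(2πr)/(2π)); simple-harmonic s = (h/2)(1 − cos(πr))
β=6°: printed 2.7000 | uniform 2.7000, cycloidal 0.3823, simple-harmonic 0.9809
β=8°: printed 3.6000 | uniform 3.6000, cycloidal 0.8754, simple-harmonic 1.7188
β=24°: printed 10.8000 | uniform 10.8000, cycloidal 12.4839, simple-harmonic 11.7812
β=28°: printed 12.6000 | uniform 12.6000, cycloidal 15.3246, simple-harmonic 14.2901
only one law matches every sample → uniform

uniform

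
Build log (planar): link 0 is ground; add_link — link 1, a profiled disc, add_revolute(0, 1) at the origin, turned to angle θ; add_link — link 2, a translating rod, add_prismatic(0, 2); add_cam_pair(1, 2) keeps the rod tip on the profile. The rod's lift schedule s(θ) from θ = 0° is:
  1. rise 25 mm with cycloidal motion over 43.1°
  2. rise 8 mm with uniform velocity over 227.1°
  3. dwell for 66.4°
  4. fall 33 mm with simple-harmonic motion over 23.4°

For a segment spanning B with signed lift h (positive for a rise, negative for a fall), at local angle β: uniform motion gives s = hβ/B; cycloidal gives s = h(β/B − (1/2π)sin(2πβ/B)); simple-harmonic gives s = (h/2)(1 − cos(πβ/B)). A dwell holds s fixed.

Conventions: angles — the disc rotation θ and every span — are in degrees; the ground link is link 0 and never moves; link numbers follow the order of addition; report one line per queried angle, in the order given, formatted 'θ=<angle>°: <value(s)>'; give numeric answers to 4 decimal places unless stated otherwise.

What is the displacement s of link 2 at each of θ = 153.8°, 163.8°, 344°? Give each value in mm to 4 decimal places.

seg 1 [0°–43.1°] cycloidal, h=25: full span → s += 25 → s = 25.0000
seg 2 [43.1°–270.2°] uniform, h=8: θ=153.8° here. β=110.7, B=227.1. 8·110.7/227.1 = 3.8996 → s = 28.8996
seg 2 [43.1°–270.2°] uniform, h=8: θ=163.8° here. β=120.7, B=227.1. 8·120.7/227.1 = 4.2519 → s = 29.2519
seg 2 [43.1°–270.2°] uniform, h=8: full span → s += 8 → s = 33.0000
seg 3 [270.2°–336.6°] dwell: s stays 33.0000
seg 4 [336.6°–360°] simple-harmonic, h=-33: θ=344° here. β=7.4, B=23.4. -33/2·(1 − cos(π·0.3162)) = -7.4949 → s = 25.5051

θ=153.8°: 28.8996
θ=163.8°: 29.2519
θ=344°: 25.5051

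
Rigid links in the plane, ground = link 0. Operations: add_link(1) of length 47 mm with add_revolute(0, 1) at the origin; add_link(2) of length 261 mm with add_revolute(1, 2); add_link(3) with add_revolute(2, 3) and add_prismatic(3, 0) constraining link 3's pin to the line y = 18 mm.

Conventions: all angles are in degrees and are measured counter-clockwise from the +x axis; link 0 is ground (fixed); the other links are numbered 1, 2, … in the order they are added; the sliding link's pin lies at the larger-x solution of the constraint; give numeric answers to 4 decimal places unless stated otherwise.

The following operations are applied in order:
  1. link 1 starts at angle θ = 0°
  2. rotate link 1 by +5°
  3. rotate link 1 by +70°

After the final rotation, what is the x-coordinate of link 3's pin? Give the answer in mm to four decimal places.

geometry: r = 47 mm, L = 261 mm, e = 18 mm; θ starts at 0°
rotate link 1 by +5°: θ ← 0° +5° = 5°
rotate link 1 by +70°: θ ← 5° +70° = 75°
crank pin P = (r cos θ, r sin θ) = (12.164495, 45.398514)
h = r sin θ − e = 45.398514 − 18 = 27.398514
x = r cos θ + √(L² − h²) = 12.164495 + 259.557935 = 271.722430

271.7224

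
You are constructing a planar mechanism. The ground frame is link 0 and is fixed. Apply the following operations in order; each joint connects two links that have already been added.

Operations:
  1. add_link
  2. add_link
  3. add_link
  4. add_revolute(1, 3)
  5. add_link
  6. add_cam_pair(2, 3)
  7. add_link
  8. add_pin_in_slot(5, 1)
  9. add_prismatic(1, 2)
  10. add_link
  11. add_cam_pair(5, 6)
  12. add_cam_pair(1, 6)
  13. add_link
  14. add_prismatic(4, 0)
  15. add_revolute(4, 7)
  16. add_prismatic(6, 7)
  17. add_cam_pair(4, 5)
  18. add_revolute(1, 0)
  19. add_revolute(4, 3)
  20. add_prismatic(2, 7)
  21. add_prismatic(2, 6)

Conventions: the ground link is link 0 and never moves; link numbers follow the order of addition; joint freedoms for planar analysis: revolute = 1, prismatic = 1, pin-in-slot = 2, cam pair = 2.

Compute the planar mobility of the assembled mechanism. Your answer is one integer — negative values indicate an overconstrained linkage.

ground; <1,0,0>
#1 <2,0,0>
#2 <3,0,0>
#3 <4,0,0>
R:1↔3 J1 <4,1,0>
#4 <5,1,0>
C:2↔3 J2 <5,1,1>
#5 <6,1,1>
PS:5↔1 J2 <6,1,2>
P:1↔2 J1 <6,2,2>
#6 <7,2,2>
C:5↔6 J2 <7,2,3>
C:1↔6 J2 <7,2,4>
#7 <8,2,4>
P:4↔0 J1 <8,3,4>
R:4↔7 J1 <8,4,4>
P:6↔7 J1 <8,5,4>
C:4↔5 J2 <8,5,5>
R:1↔0 J1 <8,6,5>
R:4↔3 J1 <8,7,5>
P:2↔7 J1 <8,8,5>
P:2↔6 J1 <8,9,5>
3×7 − 2×9 − 1×5 = -2

M = -2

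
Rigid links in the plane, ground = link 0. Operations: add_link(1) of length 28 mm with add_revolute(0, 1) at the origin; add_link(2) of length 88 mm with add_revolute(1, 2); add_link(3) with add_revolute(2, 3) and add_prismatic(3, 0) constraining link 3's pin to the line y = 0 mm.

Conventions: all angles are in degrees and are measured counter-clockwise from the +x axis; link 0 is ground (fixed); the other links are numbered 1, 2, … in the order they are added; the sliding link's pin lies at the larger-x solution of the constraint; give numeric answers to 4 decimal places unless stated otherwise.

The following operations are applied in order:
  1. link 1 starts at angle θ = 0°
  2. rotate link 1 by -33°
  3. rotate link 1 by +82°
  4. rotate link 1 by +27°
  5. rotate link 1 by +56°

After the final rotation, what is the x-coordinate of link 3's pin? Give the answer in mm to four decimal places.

geometry: r = 28 mm, L = 88 mm, e = 0 mm; θ starts at 0°
rotate link 1 by -33°: θ ← 0° -33° = -33°
rotate link 1 by +82°: θ ← -33° +82° = 49°
rotate link 1 by +27°: θ ← 49° +27° = 76°
rotate link 1 by +56°: θ ← 76° +56° = 132°
crank pin P = (r cos θ, r sin θ) = (-18.735657, 20.808055)
h = r sin θ − e = 20.808055 − 0 = 20.808055
x = r cos θ + √(L² − h²) = -18.735657 + 85.504531 = 66.768874

66.7689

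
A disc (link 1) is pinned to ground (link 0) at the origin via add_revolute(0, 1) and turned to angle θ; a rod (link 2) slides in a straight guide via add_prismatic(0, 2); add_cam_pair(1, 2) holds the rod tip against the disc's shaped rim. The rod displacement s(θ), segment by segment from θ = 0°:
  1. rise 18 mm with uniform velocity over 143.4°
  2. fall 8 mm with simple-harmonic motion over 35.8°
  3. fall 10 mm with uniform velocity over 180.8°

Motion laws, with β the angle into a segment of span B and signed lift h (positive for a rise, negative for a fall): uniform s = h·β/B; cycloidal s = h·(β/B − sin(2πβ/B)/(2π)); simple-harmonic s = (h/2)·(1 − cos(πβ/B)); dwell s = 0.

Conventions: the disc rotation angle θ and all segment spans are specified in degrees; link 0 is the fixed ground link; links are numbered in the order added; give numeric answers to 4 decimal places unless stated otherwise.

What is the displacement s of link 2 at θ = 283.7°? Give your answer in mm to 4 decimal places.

segment 1 (0° to 143.4°, uniform, h = 18) is passed completely: s = 0.0000 + (18) = 18.0000
segment 2 (143.4° to 179.2°, simple-harmonic, h = -8) is passed completely: s = 18.0000 + (-8) = 10.0000
θ = 283.7° falls in segment 3 (179.2° to 360°, uniform, h = -10): β = 283.7 − 179.2 = 104.5°, B = 180.8°; Δs = -10·104.5/180.8 = -5.7799; s = 10.0000 − 5.7799 = 4.2201

4.2201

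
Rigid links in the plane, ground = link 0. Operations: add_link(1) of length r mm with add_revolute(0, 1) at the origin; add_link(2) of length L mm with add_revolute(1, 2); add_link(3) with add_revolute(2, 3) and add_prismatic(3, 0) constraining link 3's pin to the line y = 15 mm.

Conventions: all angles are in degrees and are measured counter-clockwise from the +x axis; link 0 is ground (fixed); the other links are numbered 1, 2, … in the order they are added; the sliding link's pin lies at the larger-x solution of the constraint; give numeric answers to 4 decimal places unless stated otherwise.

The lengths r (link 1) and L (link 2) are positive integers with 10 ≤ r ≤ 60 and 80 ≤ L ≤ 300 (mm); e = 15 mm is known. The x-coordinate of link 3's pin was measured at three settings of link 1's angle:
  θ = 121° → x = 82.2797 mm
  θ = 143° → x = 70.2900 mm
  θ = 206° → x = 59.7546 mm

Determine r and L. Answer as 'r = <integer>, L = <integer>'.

constraint per measurement: (x − r cos θ)² + (r sin θ − e)² = L²
subtracting the θ₁ and θ₂ equations cancels the r² and L² terms:
r = (x₁² − x₂²) / (2[(x₁cos θ₁ + e sin θ₁) − (x₂cos θ₂ + e sin θ₂)]) = 51.9997 → r = 52
L² = (x₁ − r cos θ₁)² + (r sin θ₁ − e)² = 12768.9946 → L = 113.0000 → L = 113
check at θ₃=206°: x = 59.7546 (printed 59.7546) ✓

r = 52, L = 113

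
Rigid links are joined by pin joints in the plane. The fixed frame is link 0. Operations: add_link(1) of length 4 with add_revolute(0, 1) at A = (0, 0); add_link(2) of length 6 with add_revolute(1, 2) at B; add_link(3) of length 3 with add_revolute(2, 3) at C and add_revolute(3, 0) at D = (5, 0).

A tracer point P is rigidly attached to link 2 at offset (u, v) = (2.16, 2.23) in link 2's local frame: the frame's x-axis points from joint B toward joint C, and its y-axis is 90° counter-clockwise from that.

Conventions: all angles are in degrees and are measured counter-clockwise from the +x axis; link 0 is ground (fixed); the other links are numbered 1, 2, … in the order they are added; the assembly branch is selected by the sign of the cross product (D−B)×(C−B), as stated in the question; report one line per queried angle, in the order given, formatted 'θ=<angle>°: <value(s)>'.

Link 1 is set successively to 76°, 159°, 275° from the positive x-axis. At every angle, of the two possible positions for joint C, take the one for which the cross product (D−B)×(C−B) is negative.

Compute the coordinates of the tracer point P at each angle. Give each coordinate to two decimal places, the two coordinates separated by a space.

A=(0,0), D=(5.00,0)
θ=76°: B = A + 4.00·(cos76°, sin76°) = (0.9677, 3.8812)
θ=76°: |BD| = 5.5967
θ=76°: circle(B,6.00) ∩ circle(D,3.00): a=5.2105, h=2.9750
θ=76°:   candidates: C₊=(6.7849,2.4113) cross=16.650; C₋=(2.6586,-1.8756) cross=-16.650
θ=76°:   branch - wants cross < 0 → take C=(2.6586,-1.8756) (cross=-16.650)
θ=76°: ex = (C−B)/|BC| = (0.2818,-0.9595); ey = (0.9595,0.2818)
θ=76°: P = B + 2.16·ex + 2.23·ey = (3.7160,2.4372)
θ=159°: B = A + 4.00·(cos159°, sin159°) = (-3.7343, 1.4335)
θ=159°: |BD| = 8.8512
θ=159°: circle(B,6.00) ∩ circle(D,3.00): a=5.9508, h=0.7667
θ=159°:   candidates: C₊=(2.2621,1.2263) cross=6.787; C₋=(2.0137,-0.2869) cross=-6.787
θ=159°:   branch - wants cross < 0 → take C=(2.0137,-0.2869) (cross=-6.787)
θ=159°: ex = (C−B)/|BC| = (0.9580,-0.2867); ey = (0.2867,0.9580)
θ=159°: P = B + 2.16·ex + 2.23·ey = (-1.0256,2.9505)
θ=275°: B = A + 4.00·(cos275°, sin275°) = (0.3486, -3.9848)
θ=275°: |BD| = 6.1248
θ=275°: circle(B,6.00) ∩ circle(D,3.00): a=5.2666, h=2.8746
θ=275°:   candidates: C₊=(2.4780,1.6247) cross=17.607; C₋=(6.2184,-2.7414) cross=-17.607
θ=275°:   branch - wants cross < 0 → take C=(6.2184,-2.7414) (cross=-17.607)
θ=275°: ex = (C−B)/|BC| = (0.9783,0.2072); ey = (-0.2072,0.9783)
θ=275°: P = B + 2.16·ex + 2.23·ey = (1.9996,-1.3556)

θ=76°: 3.72 2.44
θ=159°: -1.03 2.95
θ=275°: 2.00 -1.36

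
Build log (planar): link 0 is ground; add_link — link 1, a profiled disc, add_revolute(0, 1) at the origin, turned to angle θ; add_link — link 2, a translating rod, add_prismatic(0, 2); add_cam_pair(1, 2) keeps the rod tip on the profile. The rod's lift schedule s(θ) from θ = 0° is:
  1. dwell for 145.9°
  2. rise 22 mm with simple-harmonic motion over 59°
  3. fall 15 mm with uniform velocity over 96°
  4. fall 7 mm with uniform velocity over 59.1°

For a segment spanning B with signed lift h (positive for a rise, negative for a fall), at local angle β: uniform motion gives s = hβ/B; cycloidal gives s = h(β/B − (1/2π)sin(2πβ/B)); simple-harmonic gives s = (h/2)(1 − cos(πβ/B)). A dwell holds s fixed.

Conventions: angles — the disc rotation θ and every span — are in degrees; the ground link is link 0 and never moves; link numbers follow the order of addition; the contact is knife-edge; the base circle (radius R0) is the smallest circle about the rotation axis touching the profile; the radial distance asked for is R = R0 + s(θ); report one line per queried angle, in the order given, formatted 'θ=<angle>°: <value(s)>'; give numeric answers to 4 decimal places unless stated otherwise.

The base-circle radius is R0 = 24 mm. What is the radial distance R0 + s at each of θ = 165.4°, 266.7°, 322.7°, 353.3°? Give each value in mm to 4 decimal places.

seg 1 [0°–145.9°] dwell: s stays 0.0000
seg 2 [145.9°–204.9°] simple-harmonic, h=22: θ=165.4° here. β=19.5, B=59. 22/2·(1 − cos(π·0.3305)) = 5.4157 → s = 5.4157
seg 2 [145.9°–204.9°] simple-harmonic, h=22: full span → s += 22 → s = 22.0000
seg 3 [204.9°–300.9°] uniform, h=-15: θ=266.7° here. β=61.8, B=96. -15·61.8/96 = -9.6562 → s = 12.3438
seg 3 [204.9°–300.9°] uniform, h=-15: full span → s += -15 → s = 7.0000
seg 4 [300.9°–360°] uniform, h=-7: θ=322.7° here. β=21.8, B=59.1. -7·21.8/59.1 = -2.5821 → s = 4.4179
seg 4 [300.9°–360°] uniform, h=-7: θ=353.3° here. β=52.4, B=59.1. -7·52.4/59.1 = -6.2064 → s = 0.7936
θ=165.4°: R = R0 + s = 24 + 5.4157 = 29.4157
θ=266.7°: R = R0 + s = 24 + 12.3438 = 36.3438
θ=322.7°: R = R0 + s = 24 + 4.4179 = 28.4179
θ=353.3°: R = R0 + s = 24 + 0.7936 = 24.7936

θ=165.4°: 29.4157
θ=266.7°: 36.3438
θ=322.7°: 28.4179
θ=353.3°: 24.7936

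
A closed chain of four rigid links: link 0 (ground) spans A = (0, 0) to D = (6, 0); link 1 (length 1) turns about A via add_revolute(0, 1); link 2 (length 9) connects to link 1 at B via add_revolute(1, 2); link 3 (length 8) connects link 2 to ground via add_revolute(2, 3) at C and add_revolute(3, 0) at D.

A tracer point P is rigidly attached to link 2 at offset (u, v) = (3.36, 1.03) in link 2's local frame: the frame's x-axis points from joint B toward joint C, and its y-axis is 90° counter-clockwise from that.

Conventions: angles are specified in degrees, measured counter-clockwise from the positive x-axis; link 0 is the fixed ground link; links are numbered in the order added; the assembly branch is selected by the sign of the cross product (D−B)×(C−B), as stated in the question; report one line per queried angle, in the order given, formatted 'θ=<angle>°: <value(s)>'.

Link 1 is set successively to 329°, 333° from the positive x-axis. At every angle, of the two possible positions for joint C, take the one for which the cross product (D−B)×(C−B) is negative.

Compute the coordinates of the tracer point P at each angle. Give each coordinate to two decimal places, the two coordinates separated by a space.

A=(0,0), D=(6.00,0)
θ=329°: B = A + 1.00·(cos329°, sin329°) = (0.8572, -0.5150)
θ=329°: |BD| = 5.1686
θ=329°: circle(B,9.00) ∩ circle(D,8.00): a=4.2288, h=7.9446
θ=329°:   candidates: C₊=(4.2733,7.8114) cross=41.062; C₋=(5.8566,-7.9987) cross=-41.062
θ=329°:   branch - wants cross < 0 → take C=(5.8566,-7.9987) (cross=-41.062)
θ=329°: ex = (C−B)/|BC| = (0.5555,-0.8315); ey = (0.8315,0.5555)
θ=329°: P = B + 3.36·ex + 1.03·ey = (3.5801,-2.7368)
θ=333°: B = A + 1.00·(cos333°, sin333°) = (0.8910, -0.4540)
θ=333°: |BD| = 5.1291
θ=333°: circle(B,9.00) ∩ circle(D,8.00): a=4.2218, h=7.9484
θ=333°:   candidates: C₊=(4.3927,7.8369) cross=40.768; C₋=(5.7997,-7.9975) cross=-40.768
θ=333°:   branch - wants cross < 0 → take C=(5.7997,-7.9975) (cross=-40.768)
θ=333°: ex = (C−B)/|BC| = (0.5454,-0.8382); ey = (0.8382,0.5454)
θ=333°: P = B + 3.36·ex + 1.03·ey = (3.5869,-2.7085)

θ=329°: 3.58 -2.74
θ=333°: 3.59 -2.71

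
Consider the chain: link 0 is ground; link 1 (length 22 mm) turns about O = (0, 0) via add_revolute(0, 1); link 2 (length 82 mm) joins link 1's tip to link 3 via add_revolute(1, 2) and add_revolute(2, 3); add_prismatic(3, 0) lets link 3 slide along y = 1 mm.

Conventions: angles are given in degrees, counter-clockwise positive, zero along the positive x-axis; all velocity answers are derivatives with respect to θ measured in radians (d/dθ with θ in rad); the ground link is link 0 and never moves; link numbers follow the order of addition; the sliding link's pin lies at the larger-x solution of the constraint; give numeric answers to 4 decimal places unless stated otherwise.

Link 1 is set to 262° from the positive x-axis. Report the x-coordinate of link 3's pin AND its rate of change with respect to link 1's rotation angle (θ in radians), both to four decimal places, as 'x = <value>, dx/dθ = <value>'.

geometry: r = 22 mm, L = 82 mm, e = 1 mm
crank pin P = (r cos θ, r sin θ) = (-3.061808, -21.785898)
h = r sin θ − e = -21.785898 − 1 = -22.785898
x = r cos θ + √(L² − h²) = -3.061808 + 78.770571 = 75.708763
dx/dθ = −r sin θ − h·r cos θ/√(L² − h²) (θ in radians; h = -22.785898) = 20.900211

x = 75.7088, dx/dθ = 20.9002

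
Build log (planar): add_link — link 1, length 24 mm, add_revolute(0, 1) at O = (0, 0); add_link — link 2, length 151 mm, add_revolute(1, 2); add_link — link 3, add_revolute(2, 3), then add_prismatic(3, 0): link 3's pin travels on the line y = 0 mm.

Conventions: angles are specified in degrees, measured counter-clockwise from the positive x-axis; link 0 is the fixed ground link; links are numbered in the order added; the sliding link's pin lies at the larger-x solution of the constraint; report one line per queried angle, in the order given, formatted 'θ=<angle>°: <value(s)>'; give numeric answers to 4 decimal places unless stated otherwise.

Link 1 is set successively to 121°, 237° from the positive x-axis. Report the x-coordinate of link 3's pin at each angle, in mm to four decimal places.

geometry: r = 24 mm, L = 151 mm, e = 0 mm
θ=121°: crank pin P = (r cos θ, r sin θ) = (-12.360914, 20.572015)
θ=121°: h = r sin θ − e = 20.572015 − 0 = 20.572015
θ=121°: x = r cos θ + √(L² − h²) = -12.360914 + 149.592086 = 137.231172
θ=237°: crank pin P = (r cos θ, r sin θ) = (-13.071337, -20.128094)
θ=237°: h = r sin θ − e = -20.128094 − 0 = -20.128094
θ=237°: x = r cos θ + √(L² − h²) = -13.071337 + 149.652464 = 136.581127

θ=121°: 137.2312
θ=237°: 136.5811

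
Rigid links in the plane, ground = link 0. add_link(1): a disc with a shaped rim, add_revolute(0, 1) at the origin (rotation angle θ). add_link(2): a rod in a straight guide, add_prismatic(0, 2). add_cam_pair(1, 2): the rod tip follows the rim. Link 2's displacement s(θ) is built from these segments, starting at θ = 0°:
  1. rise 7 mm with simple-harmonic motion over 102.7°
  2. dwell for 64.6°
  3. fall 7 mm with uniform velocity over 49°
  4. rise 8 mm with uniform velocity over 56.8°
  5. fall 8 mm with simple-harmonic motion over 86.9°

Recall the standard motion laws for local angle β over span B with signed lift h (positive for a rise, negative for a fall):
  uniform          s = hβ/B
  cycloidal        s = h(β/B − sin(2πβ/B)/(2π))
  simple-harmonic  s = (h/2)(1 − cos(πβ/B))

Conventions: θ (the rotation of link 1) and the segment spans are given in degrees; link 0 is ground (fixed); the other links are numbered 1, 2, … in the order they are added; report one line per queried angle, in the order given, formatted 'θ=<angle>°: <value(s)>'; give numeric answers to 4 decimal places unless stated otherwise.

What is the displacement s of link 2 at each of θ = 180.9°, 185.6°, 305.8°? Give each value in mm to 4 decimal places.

segment 1 (0° to 102.7°, simple-harmonic, h = 7) is passed completely: s = 0.0000 + (7) = 7.0000
segment 2 (102.7° to 167.3°, dwell): s unchanged at 7.0000
θ = 180.9° falls in segment 3 (167.3° to 216.3°, uniform, h = -7): β = 180.9 − 167.3 = 13.6°, B = 49°; Δs = -7·13.6/49 = -1.9429; s = 7.0000 − 1.9429 = 5.0571
θ = 185.6° falls in segment 3 (167.3° to 216.3°, uniform, h = -7): β = 185.6 − 167.3 = 18.3°, B = 49°; Δs = -7·18.3/49 = -2.6143; s = 7.0000 − 2.6143 = 4.3857
segment 3 (167.3° to 216.3°, uniform, h = -7) is passed completely: s = 7.0000 + (-7) = 0.0000
segment 4 (216.3° to 273.1°, uniform, h = 8) is passed completely: s = 0.0000 + (8) = 8.0000
θ = 305.8° falls in segment 5 (273.1° to 360°, simple-harmonic, h = -8): β = 305.8 − 273.1 = 32.7°, B = 86.9°; Δs = -8/2·(1 − cos(π·0.3763)) = -2.4843; s = 8.0000 − 2.4843 = 5.5157

θ=180.9°: 5.0571
θ=185.6°: 4.3857
θ=305.8°: 5.5157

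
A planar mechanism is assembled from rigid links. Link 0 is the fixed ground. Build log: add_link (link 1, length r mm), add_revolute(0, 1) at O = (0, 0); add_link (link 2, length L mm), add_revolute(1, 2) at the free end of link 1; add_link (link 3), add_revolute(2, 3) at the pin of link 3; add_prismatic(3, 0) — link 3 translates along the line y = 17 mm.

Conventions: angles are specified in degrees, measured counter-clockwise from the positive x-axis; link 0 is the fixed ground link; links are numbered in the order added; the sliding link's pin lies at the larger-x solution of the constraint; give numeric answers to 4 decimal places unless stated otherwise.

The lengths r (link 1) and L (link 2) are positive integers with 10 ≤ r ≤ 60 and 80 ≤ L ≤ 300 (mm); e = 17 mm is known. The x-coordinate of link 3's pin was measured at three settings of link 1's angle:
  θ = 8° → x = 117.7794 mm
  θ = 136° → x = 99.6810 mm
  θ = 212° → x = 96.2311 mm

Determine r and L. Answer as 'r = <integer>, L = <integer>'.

constraint per measurement: (x − r cos θ)² + (r sin θ − e)² = L²
subtracting the θ₁ and θ₂ equations cancels the r² and L² terms:
r = (x₁² − x₂²) / (2[(x₁cos θ₁ + e sin θ₁) − (x₂cos θ₂ + e sin θ₂)]) = 11.0000 → r = 11
L² = (x₁ − r cos θ₁)² + (r sin θ₁ − e)² = 11664.0064 → L = 108.0000 → L = 108
check at θ₃=212°: x = 96.2311 (printed 96.2311) ✓

r = 11, L = 108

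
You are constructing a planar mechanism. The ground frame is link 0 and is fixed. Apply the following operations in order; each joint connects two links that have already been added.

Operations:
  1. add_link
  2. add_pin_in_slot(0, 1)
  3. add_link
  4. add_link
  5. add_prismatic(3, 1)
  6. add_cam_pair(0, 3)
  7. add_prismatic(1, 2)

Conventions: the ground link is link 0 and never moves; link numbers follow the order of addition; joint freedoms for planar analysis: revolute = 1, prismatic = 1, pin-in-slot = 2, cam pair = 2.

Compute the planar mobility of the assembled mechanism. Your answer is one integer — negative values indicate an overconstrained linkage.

ground; <1,0,0>
#1 <2,0,0>
PS:0↔1 J2 <2,0,1>
#2 <3,0,1>
#3 <4,0,1>
P:3↔1 J1 <4,1,1>
C:0↔3 J2 <4,1,2>
P:1↔2 J1 <4,2,2>
3×3 − 2×2 − 1×2 = 3

M = 3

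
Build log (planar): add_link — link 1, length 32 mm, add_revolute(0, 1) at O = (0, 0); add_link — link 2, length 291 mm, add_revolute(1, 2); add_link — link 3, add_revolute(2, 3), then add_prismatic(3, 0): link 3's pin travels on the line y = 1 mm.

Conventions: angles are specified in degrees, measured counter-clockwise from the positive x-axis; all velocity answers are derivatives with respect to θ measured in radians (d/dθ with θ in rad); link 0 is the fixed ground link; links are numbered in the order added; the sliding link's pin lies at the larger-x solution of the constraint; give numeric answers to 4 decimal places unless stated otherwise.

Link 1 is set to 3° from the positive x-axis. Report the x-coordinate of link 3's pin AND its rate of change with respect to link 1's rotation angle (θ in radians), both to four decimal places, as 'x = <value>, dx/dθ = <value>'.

geometry: r = 32 mm, L = 291 mm, e = 1 mm
crank pin P = (r cos θ, r sin θ) = (31.956145, 1.674751)
h = r sin θ − e = 1.674751 − 1 = 0.674751
x = r cos θ + √(L² − h²) = 31.956145 + 290.999218 = 322.955363
dx/dθ = −r sin θ − h·r cos θ/√(L² − h²) (θ in radians; h = 0.674751) = -1.748848

x = 322.9554, dx/dθ = -1.7488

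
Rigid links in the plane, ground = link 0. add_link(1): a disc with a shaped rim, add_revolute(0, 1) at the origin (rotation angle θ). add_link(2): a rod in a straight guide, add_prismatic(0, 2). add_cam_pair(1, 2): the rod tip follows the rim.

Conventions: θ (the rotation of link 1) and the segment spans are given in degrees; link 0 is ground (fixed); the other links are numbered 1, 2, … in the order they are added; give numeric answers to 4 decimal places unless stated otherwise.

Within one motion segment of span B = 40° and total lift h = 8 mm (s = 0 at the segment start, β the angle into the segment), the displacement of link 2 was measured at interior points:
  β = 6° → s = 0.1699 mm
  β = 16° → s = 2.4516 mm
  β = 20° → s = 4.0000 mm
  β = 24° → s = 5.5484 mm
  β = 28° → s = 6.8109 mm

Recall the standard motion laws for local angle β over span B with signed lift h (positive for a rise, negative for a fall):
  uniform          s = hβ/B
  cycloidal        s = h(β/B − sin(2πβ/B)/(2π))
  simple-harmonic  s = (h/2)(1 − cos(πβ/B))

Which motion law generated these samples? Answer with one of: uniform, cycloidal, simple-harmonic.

candidates at β/B = r: uniform s = h·r (linear in β); cycloidal s = h·(r − sin(2πr)/(2π)); simple-harmonic s = (h/2)(1 − cos(πr))
β=6°: printed 0.1699 | uniform 1.2000, cycloidal 0.1699, simple-harmonic 0.4360
β=16°: printed 2.4516 | uniform 3.2000, cycloidal 2.4516, simple-harmonic 2.7639
β=20°: printed 4.0000 | uniform 4.0000, cycloidal 4.0000, simple-harmonic 4.0000
β=24°: printed 5.5484 | uniform 4.8000, cycloidal 5.5484, simple-harmonic 5.2361
β=28°: printed 6.8109 | uniform 5.6000, cycloidal 6.8109, simple-harmonic 6.3511
only one law matches every sample → cycloidal

cycloidal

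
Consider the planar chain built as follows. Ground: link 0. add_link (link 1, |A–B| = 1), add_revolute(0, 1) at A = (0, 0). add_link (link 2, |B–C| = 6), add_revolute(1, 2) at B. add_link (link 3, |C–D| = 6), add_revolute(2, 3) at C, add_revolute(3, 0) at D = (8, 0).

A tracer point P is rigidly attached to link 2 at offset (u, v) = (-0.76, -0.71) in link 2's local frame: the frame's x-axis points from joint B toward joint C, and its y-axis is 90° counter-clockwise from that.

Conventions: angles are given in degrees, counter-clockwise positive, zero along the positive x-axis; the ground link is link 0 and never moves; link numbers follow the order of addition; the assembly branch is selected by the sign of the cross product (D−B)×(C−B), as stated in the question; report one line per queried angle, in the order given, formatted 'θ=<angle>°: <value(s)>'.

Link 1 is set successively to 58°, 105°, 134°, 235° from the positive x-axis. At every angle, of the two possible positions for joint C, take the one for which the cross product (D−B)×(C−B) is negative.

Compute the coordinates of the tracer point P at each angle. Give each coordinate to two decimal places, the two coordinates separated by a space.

A=(0,0), D=(8.00,0)
θ=58°: B = A + 1.00·(cos58°, sin58°) = (0.5299, 0.8480)
θ=58°: |BD| = 7.5181
θ=58°: circle(B,6.00) ∩ circle(D,6.00): a=3.7590, h=4.6765
θ=58°:   candidates: C₊=(4.7925,5.0707) cross=35.158; C₋=(3.7374,-4.2226) cross=-35.158
θ=58°:   branch - wants cross < 0 → take C=(3.7374,-4.2226) (cross=-35.158)
θ=58°: ex = (C−B)/|BC| = (0.5346,-0.8451); ey = (0.8451,0.5346)
θ=58°: P = B + -0.76·ex + -0.71·ey = (-0.4764,1.1108)
θ=105°: B = A + 1.00·(cos105°, sin105°) = (-0.2588, 0.9659)
θ=105°: |BD| = 8.3151
θ=105°: circle(B,6.00) ∩ circle(D,6.00): a=4.1576, h=4.3261
θ=105°:   candidates: C₊=(4.3731,4.7797) cross=35.972; C₋=(3.3681,-3.8138) cross=-35.972
θ=105°:   branch - wants cross < 0 → take C=(3.3681,-3.8138) (cross=-35.972)
θ=105°: ex = (C−B)/|BC| = (0.6045,-0.7966); ey = (0.7966,0.6045)
θ=105°: P = B + -0.76·ex + -0.71·ey = (-1.2838,1.1422)
θ=134°: B = A + 1.00·(cos134°, sin134°) = (-0.6947, 0.7193)
θ=134°: |BD| = 8.7244
θ=134°: circle(B,6.00) ∩ circle(D,6.00): a=4.3622, h=4.1196
θ=134°:   candidates: C₊=(3.9923,4.4653) cross=35.941; C₋=(3.3130,-3.7459) cross=-35.941
θ=134°:   branch - wants cross < 0 → take C=(3.3130,-3.7459) (cross=-35.941)
θ=134°: ex = (C−B)/|BC| = (0.6679,-0.7442); ey = (0.7442,0.6679)
θ=134°: P = B + -0.76·ex + -0.71·ey = (-1.7307,0.8107)
θ=235°: B = A + 1.00·(cos235°, sin235°) = (-0.5736, -0.8192)
θ=235°: |BD| = 8.6126
θ=235°: circle(B,6.00) ∩ circle(D,6.00): a=4.3063, h=4.1780
θ=235°:   candidates: C₊=(3.3158,3.7495) cross=35.984; C₋=(4.1106,-4.5686) cross=-35.984
θ=235°:   branch - wants cross < 0 → take C=(4.1106,-4.5686) (cross=-35.984)
θ=235°: ex = (C−B)/|BC| = (0.7807,-0.6249); ey = (0.6249,0.7807)
θ=235°: P = B + -0.76·ex + -0.71·ey = (-1.6106,-0.8985)

θ=58°: -0.48 1.11
θ=105°: -1.28 1.14
θ=134°: -1.73 0.81
θ=235°: -1.61 -0.90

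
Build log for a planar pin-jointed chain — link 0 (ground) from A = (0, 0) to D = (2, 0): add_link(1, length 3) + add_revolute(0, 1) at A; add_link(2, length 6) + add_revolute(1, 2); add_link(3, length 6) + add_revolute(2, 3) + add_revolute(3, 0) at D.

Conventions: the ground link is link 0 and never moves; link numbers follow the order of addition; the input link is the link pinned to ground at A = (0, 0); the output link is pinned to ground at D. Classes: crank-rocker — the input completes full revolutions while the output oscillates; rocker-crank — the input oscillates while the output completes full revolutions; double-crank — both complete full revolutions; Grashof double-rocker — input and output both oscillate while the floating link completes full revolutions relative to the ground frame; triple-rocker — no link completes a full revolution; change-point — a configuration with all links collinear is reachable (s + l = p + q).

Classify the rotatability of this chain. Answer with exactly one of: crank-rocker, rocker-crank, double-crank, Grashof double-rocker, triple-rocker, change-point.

lengths: ground=2, input=3, coupler=6, output=6
sorted: s=2 (shortest), l=6 (longest), p+q=9
s + l = 8 vs p + q = 9
s + l < p + q (Grashof) with shortest = ground link → double-crank

double-crank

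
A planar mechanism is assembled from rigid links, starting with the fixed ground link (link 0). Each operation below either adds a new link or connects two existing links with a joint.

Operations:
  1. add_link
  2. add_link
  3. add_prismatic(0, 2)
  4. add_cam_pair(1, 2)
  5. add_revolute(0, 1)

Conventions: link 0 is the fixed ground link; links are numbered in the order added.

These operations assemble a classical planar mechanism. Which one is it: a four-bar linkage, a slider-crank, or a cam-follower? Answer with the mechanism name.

links: 3 (incl. ground); joints: 1 revolute, 1 prismatic, 1 higher (cam) pair, forming one closed loop
3 links, revolute + prismatic + higher pair in one loop → cam-follower

cam-follower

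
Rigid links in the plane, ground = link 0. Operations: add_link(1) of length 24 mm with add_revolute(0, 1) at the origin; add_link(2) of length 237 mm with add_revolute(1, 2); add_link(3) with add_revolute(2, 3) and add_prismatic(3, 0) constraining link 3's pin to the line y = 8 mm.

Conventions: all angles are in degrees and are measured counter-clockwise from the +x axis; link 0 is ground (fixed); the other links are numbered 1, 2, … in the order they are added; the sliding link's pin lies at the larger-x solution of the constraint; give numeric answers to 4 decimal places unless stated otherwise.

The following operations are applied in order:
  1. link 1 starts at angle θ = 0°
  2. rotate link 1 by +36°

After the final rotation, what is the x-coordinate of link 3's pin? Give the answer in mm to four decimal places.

geometry: r = 24 mm, L = 237 mm, e = 8 mm; θ starts at 0°
rotate link 1 by +36°: θ ← 0° +36° = 36°
crank pin P = (r cos θ, r sin θ) = (19.416408, 14.106846)
h = r sin θ − e = 14.106846 − 8 = 6.106846
x = r cos θ + √(L² − h²) = 19.416408 + 236.921309 = 256.337716

256.3377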